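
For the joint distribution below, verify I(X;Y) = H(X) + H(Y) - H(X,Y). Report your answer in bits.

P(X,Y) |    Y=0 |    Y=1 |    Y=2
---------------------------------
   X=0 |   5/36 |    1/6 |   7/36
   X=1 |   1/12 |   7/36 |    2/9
I(X;Y) = 0.0130 bits

Mutual information has multiple equivalent forms:
- I(X;Y) = H(X) - H(X|Y)
- I(X;Y) = H(Y) - H(Y|X)
- I(X;Y) = H(X) + H(Y) - H(X,Y)

Computing all quantities:
H(X) = 1.0000, H(Y) = 1.5391, H(X,Y) = 2.5261
H(X|Y) = 0.9870, H(Y|X) = 1.5261

Verification:
H(X) - H(X|Y) = 1.0000 - 0.9870 = 0.0130
H(Y) - H(Y|X) = 1.5391 - 1.5261 = 0.0130
H(X) + H(Y) - H(X,Y) = 1.0000 + 1.5391 - 2.5261 = 0.0130

All forms give I(X;Y) = 0.0130 bits. ✓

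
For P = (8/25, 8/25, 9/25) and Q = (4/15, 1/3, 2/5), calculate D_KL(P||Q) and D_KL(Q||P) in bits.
D_KL(P||Q) = 0.0106, D_KL(Q||P) = 0.0103

KL divergence is not symmetric: D_KL(P||Q) ≠ D_KL(Q||P) in general.

D_KL(P||Q) = 0.0106 bits
D_KL(Q||P) = 0.0103 bits

No, they are not equal!

This asymmetry is why KL divergence is not a true distance metric.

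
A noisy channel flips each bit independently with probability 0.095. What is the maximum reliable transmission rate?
0.5471 bits

For a binary symmetric channel (BSC) with error probability p:
Capacity C = 1 - H(p) bits per symbol

where H(p) = -p log₂(p) - (1-p) log₂(1-p) is the binary entropy function.

H(0.095) = 0.4529 bits
C = 1 - 0.4529 = 0.5471 bits per symbol

This means we can reliably transmit up to 0.5471 bits of information per channel use.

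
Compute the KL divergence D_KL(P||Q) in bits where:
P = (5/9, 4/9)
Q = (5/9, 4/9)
0.0000 bits

KL divergence: D_KL(P||Q) = Σ p(x) log(p(x)/q(x))

Computing term by term:
  x=0: 5/9 × log_2[(5/9)/(5/9)] = 5/9 × 0.0000 = 0.0000
  x=1: 4/9 × log_2[(4/9)/(4/9)] = 4/9 × 0.0000 = 0.0000

D_KL(P||Q) = 0.0000 bits

Note: KL divergence is always non-negative and equals 0 iff P = Q.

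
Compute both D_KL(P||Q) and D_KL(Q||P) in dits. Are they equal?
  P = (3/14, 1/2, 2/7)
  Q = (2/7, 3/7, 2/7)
D_KL(P||Q) = 0.0067, D_KL(Q||P) = 0.0070

KL divergence is not symmetric: D_KL(P||Q) ≠ D_KL(Q||P) in general.

D_KL(P||Q) = 0.0067 dits
D_KL(Q||P) = 0.0070 dits

No, they are not equal!

This asymmetry is why KL divergence is not a true distance metric.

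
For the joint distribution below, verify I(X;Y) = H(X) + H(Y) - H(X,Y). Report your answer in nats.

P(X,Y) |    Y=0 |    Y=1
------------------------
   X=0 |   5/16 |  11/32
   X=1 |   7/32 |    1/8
I(X;Y) = 0.0117 nats

Mutual information has multiple equivalent forms:
- I(X;Y) = H(X) - H(X|Y)
- I(X;Y) = H(Y) - H(Y|X)
- I(X;Y) = H(X) + H(Y) - H(X,Y)

Computing all quantities:
H(X) = 0.6435, H(Y) = 0.6912, H(X,Y) = 1.3229
H(X|Y) = 0.6318, H(Y|X) = 0.6795

Verification:
H(X) - H(X|Y) = 0.6435 - 0.6318 = 0.0117
H(Y) - H(Y|X) = 0.6912 - 0.6795 = 0.0117
H(X) + H(Y) - H(X,Y) = 0.6435 + 0.6912 - 1.3229 = 0.0117

All forms give I(X;Y) = 0.0117 nats. ✓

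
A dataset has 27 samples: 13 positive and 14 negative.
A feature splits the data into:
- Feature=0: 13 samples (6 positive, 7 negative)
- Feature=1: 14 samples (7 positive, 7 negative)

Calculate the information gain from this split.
0.0011 bits

Information Gain = H(Y) - H(Y|Feature)

Before split:
P(positive) = 13/27 = 0.4815
H(Y) = 0.9990 bits

After split:
Feature=0: H = 0.9957 bits (weight = 13/27)
Feature=1: H = 1.0000 bits (weight = 14/27)
H(Y|Feature) = (13/27)×0.9957 + (14/27)×1.0000 = 0.9979 bits

Information Gain = 0.9990 - 0.9979 = 0.0011 bits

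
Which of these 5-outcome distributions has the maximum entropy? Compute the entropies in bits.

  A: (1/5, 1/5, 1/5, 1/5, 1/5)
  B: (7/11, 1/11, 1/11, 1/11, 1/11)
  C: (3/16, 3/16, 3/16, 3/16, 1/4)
A

For a discrete distribution over n outcomes, entropy is maximized by the uniform distribution.

Computing entropies:
H(A) = 2.3219 bits
H(B) = 1.6729 bits
H(C) = 2.3113 bits

The uniform distribution (where all probabilities equal 1/5) achieves the maximum entropy of log_2(5) = 2.3219 bits.

Distribution A has the highest entropy.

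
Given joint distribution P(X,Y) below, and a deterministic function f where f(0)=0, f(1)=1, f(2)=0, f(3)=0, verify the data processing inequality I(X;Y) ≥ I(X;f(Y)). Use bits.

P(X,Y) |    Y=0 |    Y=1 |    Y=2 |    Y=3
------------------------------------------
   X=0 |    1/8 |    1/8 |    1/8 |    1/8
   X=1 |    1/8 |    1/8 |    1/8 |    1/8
I(X;Y) = 0.0000, I(X;f(Y)) = 0.0000, inequality holds: 0.0000 ≥ 0.0000

Data Processing Inequality: For any Markov chain X → Y → Z, we have I(X;Y) ≥ I(X;Z).

Here Z = f(Y) is a deterministic function of Y, forming X → Y → Z.

Original I(X;Y) = 0.0000 bits

After applying f:
P(X,Z) where Z=f(Y):
- P(X,Z=0) = P(X,Y=0) + P(X,Y=2) + P(X,Y=3)
- P(X,Z=1) = P(X,Y=1)

I(X;Z) = I(X;f(Y)) = 0.0000 bits

Verification: 0.0000 ≥ 0.0000 ✓

Information cannot be created by processing; the function f can only lose information about X.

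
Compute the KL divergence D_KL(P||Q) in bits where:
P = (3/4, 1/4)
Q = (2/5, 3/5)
0.3644 bits

KL divergence: D_KL(P||Q) = Σ p(x) log(p(x)/q(x))

Computing term by term:
  x=0: 3/4 × log_2[(3/4)/(2/5)] = 3/4 × 0.9069 = 0.6802
  x=1: 1/4 × log_2[(1/4)/(3/5)] = 1/4 × -1.2630 = -0.3158

D_KL(P||Q) = 0.3644 bits

Note: KL divergence is always non-negative and equals 0 iff P = Q.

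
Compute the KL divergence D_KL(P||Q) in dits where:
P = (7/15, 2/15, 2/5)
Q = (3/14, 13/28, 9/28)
0.1235 dits

KL divergence: D_KL(P||Q) = Σ p(x) log(p(x)/q(x))

Computing term by term:
  x=0: 7/15 × log_10[(7/15)/(3/14)] = 7/15 × 0.3380 = 0.1577
  x=1: 2/15 × log_10[(2/15)/(13/28)] = 2/15 × -0.5418 = -0.0722
  x=2: 2/5 × log_10[(2/5)/(9/28)] = 2/5 × 0.0950 = 0.0380

D_KL(P||Q) = 0.1235 dits

Note: KL divergence is always non-negative and equals 0 iff P = Q.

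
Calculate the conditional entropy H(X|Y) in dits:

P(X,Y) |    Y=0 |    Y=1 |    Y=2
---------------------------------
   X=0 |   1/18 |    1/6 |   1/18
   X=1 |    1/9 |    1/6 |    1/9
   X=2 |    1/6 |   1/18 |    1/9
0.4433 dits

Using the chain rule: H(X|Y) = H(X,Y) - H(Y)

First, compute H(X,Y) = 0.9164 dits

Marginal P(Y) = (1/3, 7/18, 5/18)
H(Y) = 0.4731 dits

H(X|Y) = H(X,Y) - H(Y) = 0.9164 - 0.4731 = 0.4433 dits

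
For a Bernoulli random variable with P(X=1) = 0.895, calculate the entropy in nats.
0.3359 nats

The binary entropy function is:
H(p) = -p log(p) - (1-p) log(1-p)

H(0.895) = -0.895 × log_e(0.895) - 0.105 × log_e(0.105)
H(0.895) = 0.3359 nats

Note: Binary entropy is maximized at p=0.5 (H=1 bit) and minimized at p=0 or p=1 (H=0).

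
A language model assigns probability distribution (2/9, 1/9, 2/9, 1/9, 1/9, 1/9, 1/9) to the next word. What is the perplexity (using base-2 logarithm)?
6.6138

Perplexity is 2^H (or exp(H) for natural log).

First, H = -Σ p log p = 2.7255 bits
Perplexity = 2^2.7255 = 6.6138

Interpretation: The model's uncertainty is equivalent to choosing uniformly among 6.6 options.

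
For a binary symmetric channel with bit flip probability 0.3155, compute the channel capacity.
0.1006 bits

For a binary symmetric channel (BSC) with error probability p:
Capacity C = 1 - H(p) bits per symbol

where H(p) = -p log₂(p) - (1-p) log₂(1-p) is the binary entropy function.

H(0.3155) = 0.8994 bits
C = 1 - 0.8994 = 0.1006 bits per symbol

This means we can reliably transmit up to 0.1006 bits of information per channel use.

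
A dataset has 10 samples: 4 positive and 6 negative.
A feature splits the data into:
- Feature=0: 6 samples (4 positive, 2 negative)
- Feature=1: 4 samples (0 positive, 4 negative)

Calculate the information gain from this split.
0.4200 bits

Information Gain = H(Y) - H(Y|Feature)

Before split:
P(positive) = 4/10 = 0.4000
H(Y) = 0.9710 bits

After split:
Feature=0: H = 0.9183 bits (weight = 6/10)
Feature=1: H = 0.0000 bits (weight = 4/10)
H(Y|Feature) = (6/10)×0.9183 + (4/10)×0.0000 = 0.5510 bits

Information Gain = 0.9710 - 0.5510 = 0.4200 bits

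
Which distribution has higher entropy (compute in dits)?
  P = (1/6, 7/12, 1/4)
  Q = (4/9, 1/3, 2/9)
Q

Computing entropies in dits:
H(P) = 0.4168
H(Q) = 0.4607

Distribution Q has higher entropy.

Intuition: The distribution closer to uniform (more spread out) has higher entropy.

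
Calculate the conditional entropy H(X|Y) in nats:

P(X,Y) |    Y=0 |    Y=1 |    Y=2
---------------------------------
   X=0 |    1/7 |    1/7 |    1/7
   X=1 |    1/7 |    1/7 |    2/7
0.6689 nats

Using the chain rule: H(X|Y) = H(X,Y) - H(Y)

First, compute H(X,Y) = 1.7479 nats

Marginal P(Y) = (2/7, 2/7, 3/7)
H(Y) = 1.0790 nats

H(X|Y) = H(X,Y) - H(Y) = 1.7479 - 1.0790 = 0.6689 nats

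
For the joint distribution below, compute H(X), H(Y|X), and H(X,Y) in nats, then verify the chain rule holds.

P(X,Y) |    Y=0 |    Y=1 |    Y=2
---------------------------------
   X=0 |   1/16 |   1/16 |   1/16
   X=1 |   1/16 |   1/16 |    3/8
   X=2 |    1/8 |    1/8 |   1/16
H(X,Y) = 1.9274, H(X) = 1.0239, H(Y|X) = 0.9035 (all in nats)

Chain rule: H(X,Y) = H(X) + H(Y|X)

Left side — joint entropy directly:
H(X,Y) = -Σ p(x,y) log p(x,y) = 1.9274 nats

Right side — compute H(Y|X) from the conditional distributions:
P(X) = (3/16, 1/2, 5/16), so H(X) = 1.0239 nats
H(Y|X) = Σ_x P(X=x) · H(Y|X=x):
  P(Y|X=0) = (1/3, 1/3, 1/3), H(Y|X=0) = 1.0986, weight P(X=0) = 3/16
  P(Y|X=1) = (1/8, 1/8, 3/4), H(Y|X=1) = 0.7356, weight P(X=1) = 1/2
  P(Y|X=2) = (2/5, 2/5, 1/5), H(Y|X=2) = 1.0549, weight P(X=2) = 5/16
H(Y|X) = 0.9035 nats

H(X) + H(Y|X) = 1.0239 + 0.9035 = 1.9274 nats

Both sides equal 1.9274 nats. ✓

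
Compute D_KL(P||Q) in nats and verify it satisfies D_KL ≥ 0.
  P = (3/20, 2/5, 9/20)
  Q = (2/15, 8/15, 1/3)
0.0376 nats

KL divergence satisfies the Gibbs inequality: D_KL(P||Q) ≥ 0 for all distributions P, Q.

D_KL(P||Q) = Σ p(x) log(p(x)/q(x))
Term by term:
  x=0: 3/20 × log_e[(3/20)/(2/15)] = 0.0177
  x=1: 2/5 × log_e[(2/5)/(8/15)] = -0.1151
  x=2: 9/20 × log_e[(9/20)/(1/3)] = 0.1350
D_KL(P||Q) = 0.0376 nats

D_KL(P||Q) = 0.0376 ≥ 0 ✓

This non-negativity is a fundamental property: relative entropy cannot be negative because it measures how different Q is from P.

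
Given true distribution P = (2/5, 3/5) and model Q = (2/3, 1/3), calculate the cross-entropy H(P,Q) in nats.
0.8214 nats

Cross-entropy: H(P,Q) = -Σ p(x) log q(x)

Alternatively: H(P,Q) = H(P) + D_KL(P||Q)
H(P) = 0.6730 nats
D_KL(P||Q) = 0.1483 nats

H(P,Q) = 0.6730 + 0.1483 = 0.8214 nats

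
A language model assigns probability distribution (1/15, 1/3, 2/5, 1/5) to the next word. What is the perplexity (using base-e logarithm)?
3.4389

Perplexity is e^H (or exp(H) for natural log).

First, H = -Σ p log p = 1.2351 nats
Perplexity = e^1.2351 = 3.4389

Interpretation: The model's uncertainty is equivalent to choosing uniformly among 3.4 options.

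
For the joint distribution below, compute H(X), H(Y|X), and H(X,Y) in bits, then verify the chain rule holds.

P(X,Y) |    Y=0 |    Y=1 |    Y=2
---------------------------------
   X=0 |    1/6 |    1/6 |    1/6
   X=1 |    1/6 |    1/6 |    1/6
H(X,Y) = 2.5850, H(X) = 1.0000, H(Y|X) = 1.5850 (all in bits)

Chain rule: H(X,Y) = H(X) + H(Y|X)

Left side — joint entropy directly:
H(X,Y) = -Σ p(x,y) log p(x,y) = 2.5850 bits

Right side — compute H(Y|X) from the conditional distributions:
P(X) = (1/2, 1/2), so H(X) = 1.0000 bits
H(Y|X) = Σ_x P(X=x) · H(Y|X=x):
  P(Y|X=0) = (1/3, 1/3, 1/3), H(Y|X=0) = 1.5850, weight P(X=0) = 1/2
  P(Y|X=1) = (1/3, 1/3, 1/3), H(Y|X=1) = 1.5850, weight P(X=1) = 1/2
H(Y|X) = 1.5850 bits

H(X) + H(Y|X) = 1.0000 + 1.5850 = 2.5850 bits

Both sides equal 2.5850 bits. ✓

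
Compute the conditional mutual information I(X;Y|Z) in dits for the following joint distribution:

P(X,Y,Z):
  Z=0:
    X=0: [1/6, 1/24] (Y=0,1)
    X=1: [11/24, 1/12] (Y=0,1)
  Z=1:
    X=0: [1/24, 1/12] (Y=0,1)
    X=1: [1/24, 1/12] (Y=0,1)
0.0005 dits

Conditional mutual information: I(X;Y|Z) = H(X|Z) + H(Y|Z) - H(X,Y|Z)

H(Z) = 0.2442
H(X,Z) = 0.5119 → H(X|Z) = 0.2677
H(Y,Z) = 0.4601 → H(Y|Z) = 0.2159
H(X,Y,Z) = 0.7273 → H(X,Y|Z) = 0.4831

I(X;Y|Z) = 0.2677 + 0.2159 - 0.4831 = 0.0005 dits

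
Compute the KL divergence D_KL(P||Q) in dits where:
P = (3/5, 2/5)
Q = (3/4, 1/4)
0.0235 dits

KL divergence: D_KL(P||Q) = Σ p(x) log(p(x)/q(x))

Computing term by term:
  x=0: 3/5 × log_10[(3/5)/(3/4)] = 3/5 × -0.0969 = -0.0581
  x=1: 2/5 × log_10[(2/5)/(1/4)] = 2/5 × 0.2041 = 0.0816

D_KL(P||Q) = 0.0235 dits

Note: KL divergence is always non-negative and equals 0 iff P = Q.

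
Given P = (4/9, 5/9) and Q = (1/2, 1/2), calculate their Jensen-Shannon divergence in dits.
0.0007 dits

Jensen-Shannon divergence is:
JSD(P||Q) = 0.5 × D_KL(P||M) + 0.5 × D_KL(Q||M)
where M = 0.5 × (P + Q) is the mixture distribution.

M = 0.5 × (4/9, 5/9) + 0.5 × (1/2, 1/2) = (17/36, 19/36)

D_KL(P||M) = 0.0007 dits
D_KL(Q||M) = 0.0007 dits

JSD(P||Q) = 0.5 × 0.0007 + 0.5 × 0.0007 = 0.0007 dits

Unlike KL divergence, JSD is symmetric and bounded: 0 ≤ JSD ≤ log(2).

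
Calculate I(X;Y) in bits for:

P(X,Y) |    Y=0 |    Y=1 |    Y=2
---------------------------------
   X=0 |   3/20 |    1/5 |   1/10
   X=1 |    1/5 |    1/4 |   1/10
0.0020 bits

Mutual information: I(X;Y) = H(X) + H(Y) - H(X,Y)

Marginals:
P(X) = (9/20, 11/20), H(X) = 0.9928 bits
P(Y) = (7/20, 9/20, 1/5), H(Y) = 1.5129 bits

Joint entropy: H(X,Y) = 2.5037 bits

I(X;Y) = 0.9928 + 1.5129 - 2.5037 = 0.0020 bits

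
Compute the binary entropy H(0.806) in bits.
0.7098 bits

The binary entropy function is:
H(p) = -p log(p) - (1-p) log(1-p)

H(0.806) = -0.806 × log_2(0.806) - 0.194 × log_2(0.194)
H(0.806) = 0.7098 bits

Note: Binary entropy is maximized at p=0.5 (H=1 bit) and minimized at p=0 or p=1 (H=0).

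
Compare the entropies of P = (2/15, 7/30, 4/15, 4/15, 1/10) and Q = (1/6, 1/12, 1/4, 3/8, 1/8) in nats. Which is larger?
P

Computing entropies in nats:
H(P) = 1.5434
H(Q) = 1.4800

Distribution P has higher entropy.

Intuition: The distribution closer to uniform (more spread out) has higher entropy.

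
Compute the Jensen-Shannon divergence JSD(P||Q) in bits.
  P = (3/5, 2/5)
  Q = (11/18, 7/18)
0.0001 bits

Jensen-Shannon divergence is:
JSD(P||Q) = 0.5 × D_KL(P||M) + 0.5 × D_KL(Q||M)
where M = 0.5 × (P + Q) is the mixture distribution.

M = 0.5 × (3/5, 2/5) + 0.5 × (11/18, 7/18) = (0.605556, 0.394444)

D_KL(P||M) = 0.0001 bits
D_KL(Q||M) = 0.0001 bits

JSD(P||Q) = 0.5 × 0.0001 + 0.5 × 0.0001 = 0.0001 bits

Unlike KL divergence, JSD is symmetric and bounded: 0 ≤ JSD ≤ log(2).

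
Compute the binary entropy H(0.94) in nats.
0.2270 nats

The binary entropy function is:
H(p) = -p log(p) - (1-p) log(1-p)

H(0.94) = -0.94 × log_e(0.94) - 0.06 × log_e(0.06)
H(0.94) = 0.2270 nats

Note: Binary entropy is maximized at p=0.5 (H=1 bit) and minimized at p=0 or p=1 (H=0).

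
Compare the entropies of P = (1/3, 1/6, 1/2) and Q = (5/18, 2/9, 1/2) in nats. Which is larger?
Q

Computing entropies in nats:
H(P) = 1.0114
H(Q) = 1.0366

Distribution Q has higher entropy.

Intuition: The distribution closer to uniform (more spread out) has higher entropy.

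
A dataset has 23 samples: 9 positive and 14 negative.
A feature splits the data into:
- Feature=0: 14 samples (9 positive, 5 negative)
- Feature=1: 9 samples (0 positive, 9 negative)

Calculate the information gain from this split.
0.3933 bits

Information Gain = H(Y) - H(Y|Feature)

Before split:
P(positive) = 9/23 = 0.3913
H(Y) = 0.9656 bits

After split:
Feature=0: H = 0.9403 bits (weight = 14/23)
Feature=1: H = 0.0000 bits (weight = 9/23)
H(Y|Feature) = (14/23)×0.9403 + (9/23)×0.0000 = 0.5723 bits

Information Gain = 0.9656 - 0.5723 = 0.3933 bits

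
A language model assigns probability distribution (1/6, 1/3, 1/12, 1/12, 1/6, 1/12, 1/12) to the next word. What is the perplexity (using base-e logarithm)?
6.0000

Perplexity is e^H (or exp(H) for natural log).

First, H = -Σ p log p = 1.7918 nats
Perplexity = e^1.7918 = 6.0000

Interpretation: The model's uncertainty is equivalent to choosing uniformly among 6.0 options.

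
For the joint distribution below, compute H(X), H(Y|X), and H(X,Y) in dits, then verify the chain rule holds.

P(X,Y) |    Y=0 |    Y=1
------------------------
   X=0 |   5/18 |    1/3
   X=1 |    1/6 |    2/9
H(X,Y) = 0.5884, H(X) = 0.2902, H(Y|X) = 0.2982 (all in dits)

Chain rule: H(X,Y) = H(X) + H(Y|X)

Left side — joint entropy directly:
H(X,Y) = -Σ p(x,y) log p(x,y) = 0.5884 dits

Right side — compute H(Y|X) from the conditional distributions:
P(X) = (11/18, 7/18), so H(X) = 0.2902 dits
H(Y|X) = Σ_x P(X=x) · H(Y|X=x):
  P(Y|X=0) = (5/11, 6/11), H(Y|X=0) = 0.2992, weight P(X=0) = 11/18
  P(Y|X=1) = (3/7, 4/7), H(Y|X=1) = 0.2966, weight P(X=1) = 7/18
H(Y|X) = 0.2982 dits

H(X) + H(Y|X) = 0.2902 + 0.2982 = 0.5884 dits

Both sides equal 0.5884 dits. ✓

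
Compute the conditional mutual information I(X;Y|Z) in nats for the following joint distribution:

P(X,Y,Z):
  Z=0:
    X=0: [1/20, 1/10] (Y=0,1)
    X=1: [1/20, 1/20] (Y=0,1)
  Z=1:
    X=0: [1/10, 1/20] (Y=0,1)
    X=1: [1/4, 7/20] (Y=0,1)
0.0187 nats

Conditional mutual information: I(X;Y|Z) = H(X|Z) + H(Y|Z) - H(X,Y|Z)

H(Z) = 0.5623
H(X,Z) = 1.1059 → H(X|Z) = 0.5436
H(Y,Z) = 1.2488 → H(Y|Z) = 0.6864
H(X,Y,Z) = 1.7737 → H(X,Y|Z) = 1.2113

I(X;Y|Z) = 0.5436 + 0.6864 - 1.2113 = 0.0187 nats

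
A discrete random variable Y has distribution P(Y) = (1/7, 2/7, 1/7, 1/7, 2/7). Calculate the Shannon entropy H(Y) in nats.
1.5498 nats

Shannon entropy is H(X) = -Σ p(x) log p(x).

For P = (1/7, 2/7, 1/7, 1/7, 2/7):
H = -1/7 × log_e(1/7) -2/7 × log_e(2/7) -1/7 × log_e(1/7) -1/7 × log_e(1/7) -2/7 × log_e(2/7)
H = 1.5498 nats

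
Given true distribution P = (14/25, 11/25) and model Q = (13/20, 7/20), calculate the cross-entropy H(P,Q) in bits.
1.0144 bits

Cross-entropy: H(P,Q) = -Σ p(x) log q(x)

Alternatively: H(P,Q) = H(P) + D_KL(P||Q)
H(P) = 0.9896 bits
D_KL(P||Q) = 0.0249 bits

H(P,Q) = 0.9896 + 0.0249 = 1.0144 bits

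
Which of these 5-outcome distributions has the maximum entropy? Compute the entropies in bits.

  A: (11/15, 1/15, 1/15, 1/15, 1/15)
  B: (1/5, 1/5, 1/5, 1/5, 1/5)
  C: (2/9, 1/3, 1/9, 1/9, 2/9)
B

For a discrete distribution over n outcomes, entropy is maximized by the uniform distribution.

Computing entropies:
H(A) = 1.3700 bits
H(B) = 2.3219 bits
H(C) = 2.1972 bits

The uniform distribution (where all probabilities equal 1/5) achieves the maximum entropy of log_2(5) = 2.3219 bits.

Distribution B has the highest entropy.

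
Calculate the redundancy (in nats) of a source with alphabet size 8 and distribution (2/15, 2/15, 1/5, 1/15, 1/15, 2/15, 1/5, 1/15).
0.0881 nats

Redundancy measures how far a source is from maximum entropy:
R = H_max - H(X)

Maximum entropy for 8 symbols: H_max = log_e(8) = 2.0794 nats
Actual entropy: H(X) = 1.9913 nats
Redundancy: R = 2.0794 - 1.9913 = 0.0881 nats

This redundancy represents potential for compression: the source could be compressed by 0.0881 nats per symbol.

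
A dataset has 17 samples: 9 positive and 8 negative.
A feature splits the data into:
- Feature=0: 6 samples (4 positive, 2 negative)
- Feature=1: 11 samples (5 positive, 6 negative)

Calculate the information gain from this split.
0.0302 bits

Information Gain = H(Y) - H(Y|Feature)

Before split:
P(positive) = 9/17 = 0.5294
H(Y) = 0.9975 bits

After split:
Feature=0: H = 0.9183 bits (weight = 6/17)
Feature=1: H = 0.9940 bits (weight = 11/17)
H(Y|Feature) = (6/17)×0.9183 + (11/17)×0.9940 = 0.9673 bits

Information Gain = 0.9975 - 0.9673 = 0.0302 bits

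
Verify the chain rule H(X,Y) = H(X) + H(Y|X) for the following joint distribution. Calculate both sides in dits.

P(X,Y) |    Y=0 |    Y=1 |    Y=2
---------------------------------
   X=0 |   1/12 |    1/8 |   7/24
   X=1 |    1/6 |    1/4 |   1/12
H(X,Y) = 0.7290, H(X) = 0.3010, H(Y|X) = 0.4280 (all in dits)

Chain rule: H(X,Y) = H(X) + H(Y|X)

Left side — joint entropy directly:
H(X,Y) = -Σ p(x,y) log p(x,y) = 0.7290 dits

Right side — compute H(Y|X) from the conditional distributions:
P(X) = (1/2, 1/2), so H(X) = 0.3010 dits
H(Y|X) = Σ_x P(X=x) · H(Y|X=x):
  P(Y|X=0) = (1/6, 1/4, 7/12), H(Y|X=0) = 0.4168, weight P(X=0) = 1/2
  P(Y|X=1) = (1/3, 1/2, 1/6), H(Y|X=1) = 0.4392, weight P(X=1) = 1/2
H(Y|X) = 0.4280 dits

H(X) + H(Y|X) = 0.3010 + 0.4280 = 0.7290 dits

Both sides equal 0.7290 dits. ✓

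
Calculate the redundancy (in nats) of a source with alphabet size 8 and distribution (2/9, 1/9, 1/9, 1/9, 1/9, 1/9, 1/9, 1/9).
0.0362 nats

Redundancy measures how far a source is from maximum entropy:
R = H_max - H(X)

Maximum entropy for 8 symbols: H_max = log_e(8) = 2.0794 nats
Actual entropy: H(X) = 2.0432 nats
Redundancy: R = 2.0794 - 2.0432 = 0.0362 nats

This redundancy represents potential for compression: the source could be compressed by 0.0362 nats per symbol.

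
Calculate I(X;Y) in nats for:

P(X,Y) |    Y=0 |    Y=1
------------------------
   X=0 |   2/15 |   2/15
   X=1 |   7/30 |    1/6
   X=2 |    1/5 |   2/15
0.0034 nats

Mutual information: I(X;Y) = H(X) + H(Y) - H(X,Y)

Marginals:
P(X) = (4/15, 2/5, 1/3), H(X) = 1.0852 nats
P(Y) = (17/30, 13/30), H(Y) = 0.6842 nats

Joint entropy: H(X,Y) = 1.7660 nats

I(X;Y) = 1.0852 + 0.6842 - 1.7660 = 0.0034 nats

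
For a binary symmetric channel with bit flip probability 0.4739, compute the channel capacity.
0.0020 bits

For a binary symmetric channel (BSC) with error probability p:
Capacity C = 1 - H(p) bits per symbol

where H(p) = -p log₂(p) - (1-p) log₂(1-p) is the binary entropy function.

H(0.4739) = 0.9980 bits
C = 1 - 0.9980 = 0.0020 bits per symbol

This means we can reliably transmit up to 0.0020 bits of information per channel use.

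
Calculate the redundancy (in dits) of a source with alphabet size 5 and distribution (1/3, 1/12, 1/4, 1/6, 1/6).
0.0401 dits

Redundancy measures how far a source is from maximum entropy:
R = H_max - H(X)

Maximum entropy for 5 symbols: H_max = log_10(5) = 0.6990 dits
Actual entropy: H(X) = 0.6589 dits
Redundancy: R = 0.6990 - 0.6589 = 0.0401 dits

This redundancy represents potential for compression: the source could be compressed by 0.0401 dits per symbol.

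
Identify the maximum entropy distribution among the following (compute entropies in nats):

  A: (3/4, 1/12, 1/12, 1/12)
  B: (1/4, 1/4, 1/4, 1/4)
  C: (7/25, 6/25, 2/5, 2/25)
B

For a discrete distribution over n outcomes, entropy is maximized by the uniform distribution.

Computing entropies:
H(A) = 0.8370 nats
H(B) = 1.3863 nats
H(C) = 1.2675 nats

The uniform distribution (where all probabilities equal 1/4) achieves the maximum entropy of log_e(4) = 1.3863 nats.

Distribution B has the highest entropy.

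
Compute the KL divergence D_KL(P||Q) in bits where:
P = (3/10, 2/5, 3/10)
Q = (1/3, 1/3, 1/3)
0.0140 bits

KL divergence: D_KL(P||Q) = Σ p(x) log(p(x)/q(x))

Computing term by term:
  x=0: 3/10 × log_2[(3/10)/(1/3)] = 3/10 × -0.1520 = -0.0456
  x=1: 2/5 × log_2[(2/5)/(1/3)] = 2/5 × 0.2630 = 0.1052
  x=2: 3/10 × log_2[(3/10)/(1/3)] = 3/10 × -0.1520 = -0.0456

D_KL(P||Q) = 0.0140 bits

Note: KL divergence is always non-negative and equals 0 iff P = Q.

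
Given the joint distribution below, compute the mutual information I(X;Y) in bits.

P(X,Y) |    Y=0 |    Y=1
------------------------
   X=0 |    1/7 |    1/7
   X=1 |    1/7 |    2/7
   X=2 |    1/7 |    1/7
0.0202 bits

Mutual information: I(X;Y) = H(X) + H(Y) - H(X,Y)

Marginals:
P(X) = (2/7, 3/7, 2/7), H(X) = 1.5567 bits
P(Y) = (3/7, 4/7), H(Y) = 0.9852 bits

Joint entropy: H(X,Y) = 2.5216 bits

I(X;Y) = 1.5567 + 0.9852 - 2.5216 = 0.0202 bits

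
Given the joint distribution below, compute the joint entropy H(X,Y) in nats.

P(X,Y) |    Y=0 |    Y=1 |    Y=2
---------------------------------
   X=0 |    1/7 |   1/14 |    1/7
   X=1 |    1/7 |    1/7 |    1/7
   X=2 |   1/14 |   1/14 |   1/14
2.1440 nats

Joint entropy is H(X,Y) = -Σ_{x,y} p(x,y) log p(x,y).

Summing over all non-zero entries:
H(X,Y) = -[1/7·log_e(1/7) + 1/14·log_e(1/14) + 1/7·log_e(1/7) + 1/7·log_e(1/7) + 1/7·log_e(1/7) + 1/7·log_e(1/7) + 1/14·log_e(1/14) + 1/14·log_e(1/14) + 1/14·log_e(1/14)]
H(X,Y) = 2.1440 nats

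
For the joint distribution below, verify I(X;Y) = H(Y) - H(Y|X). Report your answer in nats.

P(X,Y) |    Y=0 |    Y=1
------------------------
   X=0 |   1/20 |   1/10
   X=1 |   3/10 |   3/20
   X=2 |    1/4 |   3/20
I(X;Y) = 0.0265 nats

Mutual information has multiple equivalent forms:
- I(X;Y) = H(X) - H(X|Y)
- I(X;Y) = H(Y) - H(Y|X)
- I(X;Y) = H(X) + H(Y) - H(X,Y)

Computing all quantities:
H(X) = 1.0104, H(Y) = 0.6730, H(X,Y) = 1.6569
H(X|Y) = 0.9839, H(Y|X) = 0.6465

Verification:
H(X) - H(X|Y) = 1.0104 - 0.9839 = 0.0265
H(Y) - H(Y|X) = 0.6730 - 0.6465 = 0.0265
H(X) + H(Y) - H(X,Y) = 1.0104 + 0.6730 - 1.6569 = 0.0265

All forms give I(X;Y) = 0.0265 nats. ✓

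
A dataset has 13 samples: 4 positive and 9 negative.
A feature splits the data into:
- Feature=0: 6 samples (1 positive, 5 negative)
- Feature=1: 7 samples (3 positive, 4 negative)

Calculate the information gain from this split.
0.0600 bits

Information Gain = H(Y) - H(Y|Feature)

Before split:
P(positive) = 4/13 = 0.3077
H(Y) = 0.8905 bits

After split:
Feature=0: H = 0.6500 bits (weight = 6/13)
Feature=1: H = 0.9852 bits (weight = 7/13)
H(Y|Feature) = (6/13)×0.6500 + (7/13)×0.9852 = 0.8305 bits

Information Gain = 0.8905 - 0.8305 = 0.0600 bits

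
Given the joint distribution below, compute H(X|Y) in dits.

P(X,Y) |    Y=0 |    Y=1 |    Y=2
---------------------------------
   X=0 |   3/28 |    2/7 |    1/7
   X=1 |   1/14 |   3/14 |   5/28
0.2964 dits

Using the chain rule: H(X|Y) = H(X,Y) - H(Y)

First, compute H(X,Y) = 0.7389 dits

Marginal P(Y) = (5/28, 1/2, 9/28)
H(Y) = 0.4426 dits

H(X|Y) = H(X,Y) - H(Y) = 0.7389 - 0.4426 = 0.2964 dits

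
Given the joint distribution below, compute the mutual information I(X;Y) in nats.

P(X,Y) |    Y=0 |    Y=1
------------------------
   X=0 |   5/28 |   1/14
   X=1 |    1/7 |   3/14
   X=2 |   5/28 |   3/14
0.0325 nats

Mutual information: I(X;Y) = H(X) + H(Y) - H(X,Y)

Marginals:
P(X) = (1/4, 5/14, 11/28), H(X) = 1.0813 nats
P(Y) = (1/2, 1/2), H(Y) = 0.6931 nats

Joint entropy: H(X,Y) = 1.7420 nats

I(X;Y) = 1.0813 + 0.6931 - 1.7420 = 0.0325 nats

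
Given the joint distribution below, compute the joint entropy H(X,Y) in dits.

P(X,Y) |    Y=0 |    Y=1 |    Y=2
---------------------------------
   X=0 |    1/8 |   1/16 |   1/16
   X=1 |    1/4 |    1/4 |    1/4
0.7149 dits

Joint entropy is H(X,Y) = -Σ_{x,y} p(x,y) log p(x,y).

Summing over all non-zero entries:
H(X,Y) = -[1/8·log_10(1/8) + 1/16·log_10(1/16) + 1/16·log_10(1/16) + 1/4·log_10(1/4) + 1/4·log_10(1/4) + 1/4·log_10(1/4)]
H(X,Y) = 0.7149 dits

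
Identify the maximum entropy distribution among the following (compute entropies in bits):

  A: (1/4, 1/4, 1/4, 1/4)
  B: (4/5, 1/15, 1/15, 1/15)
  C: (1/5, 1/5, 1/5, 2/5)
A

For a discrete distribution over n outcomes, entropy is maximized by the uniform distribution.

Computing entropies:
H(A) = 2.0000 bits
H(B) = 1.0389 bits
H(C) = 1.9219 bits

The uniform distribution (where all probabilities equal 1/4) achieves the maximum entropy of log_2(4) = 2.0000 bits.

Distribution A has the highest entropy.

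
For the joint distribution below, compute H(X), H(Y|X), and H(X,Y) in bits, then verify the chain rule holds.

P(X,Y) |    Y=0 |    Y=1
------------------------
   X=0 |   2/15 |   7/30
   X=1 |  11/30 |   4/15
H(X,Y) = 1.9167, H(X) = 0.9481, H(Y|X) = 0.9686 (all in bits)

Chain rule: H(X,Y) = H(X) + H(Y|X)

Left side — joint entropy directly:
H(X,Y) = -Σ p(x,y) log p(x,y) = 1.9167 bits

Right side — compute H(Y|X) from the conditional distributions:
P(X) = (11/30, 19/30), so H(X) = 0.9481 bits
H(Y|X) = Σ_x P(X=x) · H(Y|X=x):
  P(Y|X=0) = (4/11, 7/11), H(Y|X=0) = 0.9457, weight P(X=0) = 11/30
  P(Y|X=1) = (11/19, 8/19), H(Y|X=1) = 0.9819, weight P(X=1) = 19/30
H(Y|X) = 0.9686 bits

H(X) + H(Y|X) = 0.9481 + 0.9686 = 1.9167 bits

Both sides equal 1.9167 bits. ✓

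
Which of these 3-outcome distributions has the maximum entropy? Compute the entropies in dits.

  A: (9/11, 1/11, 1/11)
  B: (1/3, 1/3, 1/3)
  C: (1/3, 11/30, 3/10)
B

For a discrete distribution over n outcomes, entropy is maximized by the uniform distribution.

Computing entropies:
H(A) = 0.2606 dits
H(B) = 0.4771 dits
H(C) = 0.4757 dits

The uniform distribution (where all probabilities equal 1/3) achieves the maximum entropy of log_10(3) = 0.4771 dits.

Distribution B has the highest entropy.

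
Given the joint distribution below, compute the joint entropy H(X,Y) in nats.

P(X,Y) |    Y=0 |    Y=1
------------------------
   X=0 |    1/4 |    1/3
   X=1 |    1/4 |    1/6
1.3580 nats

Joint entropy is H(X,Y) = -Σ_{x,y} p(x,y) log p(x,y).

Summing over all non-zero entries:
H(X,Y) = -[1/4·log_e(1/4) + 1/3·log_e(1/3) + 1/4·log_e(1/4) + 1/6·log_e(1/6)]
H(X,Y) = 1.3580 nats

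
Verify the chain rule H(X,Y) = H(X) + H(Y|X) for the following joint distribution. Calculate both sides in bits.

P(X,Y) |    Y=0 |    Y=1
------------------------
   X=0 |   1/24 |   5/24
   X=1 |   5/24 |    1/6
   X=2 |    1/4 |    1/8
H(X,Y) = 2.4398, H(X) = 1.5613, H(Y|X) = 0.8785 (all in bits)

Chain rule: H(X,Y) = H(X) + H(Y|X)

Left side — joint entropy directly:
H(X,Y) = -Σ p(x,y) log p(x,y) = 2.4398 bits

Right side — compute H(Y|X) from the conditional distributions:
P(X) = (1/4, 3/8, 3/8), so H(X) = 1.5613 bits
H(Y|X) = Σ_x P(X=x) · H(Y|X=x):
  P(Y|X=0) = (1/6, 5/6), H(Y|X=0) = 0.6500, weight P(X=0) = 1/4
  P(Y|X=1) = (5/9, 4/9), H(Y|X=1) = 0.9911, weight P(X=1) = 3/8
  P(Y|X=2) = (2/3, 1/3), H(Y|X=2) = 0.9183, weight P(X=2) = 3/8
H(Y|X) = 0.8785 bits

H(X) + H(Y|X) = 1.5613 + 0.8785 = 2.4398 bits

Both sides equal 2.4398 bits. ✓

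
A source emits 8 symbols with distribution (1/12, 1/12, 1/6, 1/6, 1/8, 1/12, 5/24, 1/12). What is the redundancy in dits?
0.0292 dits

Redundancy measures how far a source is from maximum entropy:
R = H_max - H(X)

Maximum entropy for 8 symbols: H_max = log_10(8) = 0.9031 dits
Actual entropy: H(X) = 0.8739 dits
Redundancy: R = 0.9031 - 0.8739 = 0.0292 dits

This redundancy represents potential for compression: the source could be compressed by 0.0292 dits per symbol.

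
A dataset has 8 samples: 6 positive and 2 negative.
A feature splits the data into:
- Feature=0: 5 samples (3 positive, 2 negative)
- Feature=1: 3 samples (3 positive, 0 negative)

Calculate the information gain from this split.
0.2044 bits

Information Gain = H(Y) - H(Y|Feature)

Before split:
P(positive) = 6/8 = 0.7500
H(Y) = 0.8113 bits

After split:
Feature=0: H = 0.9710 bits (weight = 5/8)
Feature=1: H = 0.0000 bits (weight = 3/8)
H(Y|Feature) = (5/8)×0.9710 + (3/8)×0.0000 = 0.6068 bits

Information Gain = 0.8113 - 0.6068 = 0.2044 bits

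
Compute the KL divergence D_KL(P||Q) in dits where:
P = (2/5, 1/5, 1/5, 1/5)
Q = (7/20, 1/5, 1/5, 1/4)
0.0038 dits

KL divergence: D_KL(P||Q) = Σ p(x) log(p(x)/q(x))

Computing term by term:
  x=0: 2/5 × log_10[(2/5)/(7/20)] = 2/5 × 0.0580 = 0.0232
  x=1: 1/5 × log_10[(1/5)/(1/5)] = 1/5 × 0.0000 = 0.0000
  x=2: 1/5 × log_10[(1/5)/(1/5)] = 1/5 × 0.0000 = 0.0000
  x=3: 1/5 × log_10[(1/5)/(1/4)] = 1/5 × -0.0969 = -0.0194

D_KL(P||Q) = 0.0038 dits

Note: KL divergence is always non-negative and equals 0 iff P = Q.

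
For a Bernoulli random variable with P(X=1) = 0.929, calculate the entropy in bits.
0.3696 bits

The binary entropy function is:
H(p) = -p log(p) - (1-p) log(1-p)

H(0.929) = -0.929 × log_2(0.929) - 0.071 × log_2(0.071)
H(0.929) = 0.3696 bits

Note: Binary entropy is maximized at p=0.5 (H=1 bit) and minimized at p=0 or p=1 (H=0).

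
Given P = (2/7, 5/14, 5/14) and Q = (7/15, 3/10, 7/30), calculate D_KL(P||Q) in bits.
0.1069 bits

KL divergence: D_KL(P||Q) = Σ p(x) log(p(x)/q(x))

Computing term by term:
  x=0: 2/7 × log_2[(2/7)/(7/15)] = 2/7 × -0.7078 = -0.2022
  x=1: 5/14 × log_2[(5/14)/(3/10)] = 5/14 × 0.2515 = 0.0898
  x=2: 5/14 × log_2[(5/14)/(7/30)] = 5/14 × 0.6141 = 0.2193

D_KL(P||Q) = 0.1069 bits

Note: KL divergence is always non-negative and equals 0 iff P = Q.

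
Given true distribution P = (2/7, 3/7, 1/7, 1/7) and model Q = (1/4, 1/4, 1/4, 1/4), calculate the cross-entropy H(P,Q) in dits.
0.6021 dits

Cross-entropy: H(P,Q) = -Σ p(x) log q(x)

Alternatively: H(P,Q) = H(P) + D_KL(P||Q)
H(P) = 0.5546 dits
D_KL(P||Q) = 0.0475 dits

H(P,Q) = 0.5546 + 0.0475 = 0.6021 dits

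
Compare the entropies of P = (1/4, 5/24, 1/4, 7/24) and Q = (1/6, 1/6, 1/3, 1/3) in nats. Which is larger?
P

Computing entropies in nats:
H(P) = 1.3793
H(Q) = 1.3297

Distribution P has higher entropy.

Intuition: The distribution closer to uniform (more spread out) has higher entropy.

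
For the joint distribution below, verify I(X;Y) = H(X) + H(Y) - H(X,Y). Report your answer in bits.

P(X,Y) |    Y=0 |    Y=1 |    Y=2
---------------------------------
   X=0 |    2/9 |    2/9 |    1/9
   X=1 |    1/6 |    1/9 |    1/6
I(X;Y) = 0.0321 bits

Mutual information has multiple equivalent forms:
- I(X;Y) = H(X) - H(X|Y)
- I(X;Y) = H(Y) - H(Y|X)
- I(X;Y) = H(X) + H(Y) - H(X,Y)

Computing all quantities:
H(X) = 0.9911, H(Y) = 1.5715, H(X,Y) = 2.5305
H(X|Y) = 0.9590, H(Y|X) = 1.5394

Verification:
H(X) - H(X|Y) = 0.9911 - 0.9590 = 0.0321
H(Y) - H(Y|X) = 1.5715 - 1.5394 = 0.0321
H(X) + H(Y) - H(X,Y) = 0.9911 + 1.5715 - 2.5305 = 0.0321

All forms give I(X;Y) = 0.0321 bits. ✓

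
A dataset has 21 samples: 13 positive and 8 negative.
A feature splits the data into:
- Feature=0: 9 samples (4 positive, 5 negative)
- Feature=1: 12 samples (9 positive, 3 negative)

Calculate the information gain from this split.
0.0704 bits

Information Gain = H(Y) - H(Y|Feature)

Before split:
P(positive) = 13/21 = 0.6190
H(Y) = 0.9587 bits

After split:
Feature=0: H = 0.9911 bits (weight = 9/21)
Feature=1: H = 0.8113 bits (weight = 12/21)
H(Y|Feature) = (9/21)×0.9911 + (12/21)×0.8113 = 0.8883 bits

Information Gain = 0.9587 - 0.8883 = 0.0704 bits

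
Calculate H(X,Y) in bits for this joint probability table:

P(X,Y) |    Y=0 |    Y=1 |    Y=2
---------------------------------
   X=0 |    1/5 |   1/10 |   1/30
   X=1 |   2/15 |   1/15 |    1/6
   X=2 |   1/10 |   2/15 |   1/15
3.0193 bits

Joint entropy is H(X,Y) = -Σ_{x,y} p(x,y) log p(x,y).

Summing over all non-zero entries:
H(X,Y) = -[1/5·log_2(1/5) + 1/10·log_2(1/10) + 1/30·log_2(1/30) + 2/15·log_2(2/15) + 1/15·log_2(1/15) + 1/6·log_2(1/6) + 1/10·log_2(1/10) + 2/15·log_2(2/15) + 1/15·log_2(1/15)]
H(X,Y) = 3.0193 bits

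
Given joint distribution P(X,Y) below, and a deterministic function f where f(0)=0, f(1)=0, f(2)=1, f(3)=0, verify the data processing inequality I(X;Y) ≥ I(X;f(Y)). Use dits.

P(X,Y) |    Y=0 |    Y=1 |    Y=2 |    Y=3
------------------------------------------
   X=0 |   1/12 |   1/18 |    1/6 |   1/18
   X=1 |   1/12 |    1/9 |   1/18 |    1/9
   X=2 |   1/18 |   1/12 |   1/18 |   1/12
I(X;Y) = 0.0246, I(X;f(Y)) = 0.0207, inequality holds: 0.0246 ≥ 0.0207

Data Processing Inequality: For any Markov chain X → Y → Z, we have I(X;Y) ≥ I(X;Z).

Here Z = f(Y) is a deterministic function of Y, forming X → Y → Z.

Original I(X;Y) = 0.0246 dits

After applying f:
P(X,Z) where Z=f(Y):
- P(X,Z=0) = P(X,Y=0) + P(X,Y=1) + P(X,Y=3)
- P(X,Z=1) = P(X,Y=2)

I(X;Z) = I(X;f(Y)) = 0.0207 dits

Verification: 0.0246 ≥ 0.0207 ✓

Information cannot be created by processing; the function f can only lose information about X.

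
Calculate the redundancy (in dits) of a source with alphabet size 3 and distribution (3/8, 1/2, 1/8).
0.0540 dits

Redundancy measures how far a source is from maximum entropy:
R = H_max - H(X)

Maximum entropy for 3 symbols: H_max = log_10(3) = 0.4771 dits
Actual entropy: H(X) = 0.4231 dits
Redundancy: R = 0.4771 - 0.4231 = 0.0540 dits

This redundancy represents potential for compression: the source could be compressed by 0.0540 dits per symbol.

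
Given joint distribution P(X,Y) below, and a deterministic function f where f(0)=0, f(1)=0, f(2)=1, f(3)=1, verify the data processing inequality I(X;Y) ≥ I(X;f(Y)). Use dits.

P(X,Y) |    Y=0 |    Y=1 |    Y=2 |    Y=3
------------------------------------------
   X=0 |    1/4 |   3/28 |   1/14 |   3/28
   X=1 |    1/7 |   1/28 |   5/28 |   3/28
I(X;Y) = 0.0237, I(X;f(Y)) = 0.0175, inequality holds: 0.0237 ≥ 0.0175

Data Processing Inequality: For any Markov chain X → Y → Z, we have I(X;Y) ≥ I(X;Z).

Here Z = f(Y) is a deterministic function of Y, forming X → Y → Z.

Original I(X;Y) = 0.0237 dits

After applying f:
P(X,Z) where Z=f(Y):
- P(X,Z=0) = P(X,Y=0) + P(X,Y=1)
- P(X,Z=1) = P(X,Y=2) + P(X,Y=3)

I(X;Z) = I(X;f(Y)) = 0.0175 dits

Verification: 0.0237 ≥ 0.0175 ✓

Information cannot be created by processing; the function f can only lose information about X.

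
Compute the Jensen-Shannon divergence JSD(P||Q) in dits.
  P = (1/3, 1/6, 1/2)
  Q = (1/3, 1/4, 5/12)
0.0026 dits

Jensen-Shannon divergence is:
JSD(P||Q) = 0.5 × D_KL(P||M) + 0.5 × D_KL(Q||M)
where M = 0.5 × (P + Q) is the mixture distribution.

M = 0.5 × (1/3, 1/6, 1/2) + 0.5 × (1/3, 1/4, 5/12) = (1/3, 5/24, 11/24)

D_KL(P||M) = 0.0027 dits
D_KL(Q||M) = 0.0025 dits

JSD(P||Q) = 0.5 × 0.0027 + 0.5 × 0.0025 = 0.0026 dits

Unlike KL divergence, JSD is symmetric and bounded: 0 ≤ JSD ≤ log(2).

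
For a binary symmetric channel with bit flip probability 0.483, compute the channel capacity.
0.0008 bits

For a binary symmetric channel (BSC) with error probability p:
Capacity C = 1 - H(p) bits per symbol

where H(p) = -p log₂(p) - (1-p) log₂(1-p) is the binary entropy function.

H(0.483) = 0.9992 bits
C = 1 - 0.9992 = 0.0008 bits per symbol

This means we can reliably transmit up to 0.0008 bits of information per channel use.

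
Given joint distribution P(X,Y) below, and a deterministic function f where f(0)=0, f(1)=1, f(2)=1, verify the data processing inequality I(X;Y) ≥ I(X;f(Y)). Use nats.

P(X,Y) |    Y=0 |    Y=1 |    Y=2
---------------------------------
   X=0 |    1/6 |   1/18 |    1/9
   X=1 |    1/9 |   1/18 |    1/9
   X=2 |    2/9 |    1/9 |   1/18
I(X;Y) = 0.0348, I(X;f(Y)) = 0.0096, inequality holds: 0.0348 ≥ 0.0096

Data Processing Inequality: For any Markov chain X → Y → Z, we have I(X;Y) ≥ I(X;Z).

Here Z = f(Y) is a deterministic function of Y, forming X → Y → Z.

Original I(X;Y) = 0.0348 nats

After applying f:
P(X,Z) where Z=f(Y):
- P(X,Z=0) = P(X,Y=0)
- P(X,Z=1) = P(X,Y=1) + P(X,Y=2)

I(X;Z) = I(X;f(Y)) = 0.0096 nats

Verification: 0.0348 ≥ 0.0096 ✓

Information cannot be created by processing; the function f can only lose information about X.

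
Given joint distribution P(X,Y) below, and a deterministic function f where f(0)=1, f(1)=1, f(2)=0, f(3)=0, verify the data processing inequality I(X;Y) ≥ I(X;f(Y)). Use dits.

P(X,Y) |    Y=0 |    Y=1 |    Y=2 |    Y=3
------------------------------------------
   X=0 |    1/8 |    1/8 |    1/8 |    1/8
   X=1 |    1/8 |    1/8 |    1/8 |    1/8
I(X;Y) = 0.0000, I(X;f(Y)) = 0.0000, inequality holds: 0.0000 ≥ 0.0000

Data Processing Inequality: For any Markov chain X → Y → Z, we have I(X;Y) ≥ I(X;Z).

Here Z = f(Y) is a deterministic function of Y, forming X → Y → Z.

Original I(X;Y) = 0.0000 dits

After applying f:
P(X,Z) where Z=f(Y):
- P(X,Z=0) = P(X,Y=2) + P(X,Y=3)
- P(X,Z=1) = P(X,Y=0) + P(X,Y=1)

I(X;Z) = I(X;f(Y)) = 0.0000 dits

Verification: 0.0000 ≥ 0.0000 ✓

Information cannot be created by processing; the function f can only lose information about X.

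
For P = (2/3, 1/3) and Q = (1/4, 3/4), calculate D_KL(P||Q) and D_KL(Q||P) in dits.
D_KL(P||Q) = 0.1666, D_KL(Q||P) = 0.1576

KL divergence is not symmetric: D_KL(P||Q) ≠ D_KL(Q||P) in general.

D_KL(P||Q) = 0.1666 dits
D_KL(Q||P) = 0.1576 dits

No, they are not equal!

This asymmetry is why KL divergence is not a true distance metric.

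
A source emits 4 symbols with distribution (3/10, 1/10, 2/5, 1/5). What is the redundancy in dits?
0.0462 dits

Redundancy measures how far a source is from maximum entropy:
R = H_max - H(X)

Maximum entropy for 4 symbols: H_max = log_10(4) = 0.6021 dits
Actual entropy: H(X) = 0.5558 dits
Redundancy: R = 0.6021 - 0.5558 = 0.0462 dits

This redundancy represents potential for compression: the source could be compressed by 0.0462 dits per symbol.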